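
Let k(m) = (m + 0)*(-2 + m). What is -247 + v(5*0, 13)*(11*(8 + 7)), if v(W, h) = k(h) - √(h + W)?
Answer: 23348 - 165*√13 ≈ 22753.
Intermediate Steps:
k(m) = m*(-2 + m)
v(W, h) = -√(W + h) + h*(-2 + h) (v(W, h) = h*(-2 + h) - √(h + W) = h*(-2 + h) - √(W + h) = -√(W + h) + h*(-2 + h))
-247 + v(5*0, 13)*(11*(8 + 7)) = -247 + (-√(5*0 + 13) + 13*(-2 + 13))*(11*(8 + 7)) = -247 + (-√(0 + 13) + 13*11)*(11*15) = -247 + (-√13 + 143)*165 = -247 + (143 - √13)*165 = -247 + (23595 - 165*√13) = 23348 - 165*√13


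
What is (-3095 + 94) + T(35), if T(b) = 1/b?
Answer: -105034/35 ≈ -3001.0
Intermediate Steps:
(-3095 + 94) + T(35) = (-3095 + 94) + 1/35 = -3001 + 1/35 = -105034/35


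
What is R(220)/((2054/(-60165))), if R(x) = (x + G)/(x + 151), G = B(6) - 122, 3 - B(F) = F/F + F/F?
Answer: -850905/108862 ≈ -7.8164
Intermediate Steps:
B(F) = 1 (B(F) = 3 - (F/F + F/F) = 3 - (1 + 1) = 3 - 1*2 = 3 - 2 = 1)
G = -121 (G = 1 - 122 = -121)
R(x) = (-121 + x)/(151 + x) (R(x) = (x - 121)/(x + 151) = (-121 + x)/(151 + x))
R(220)/((2054/(-60165))) = ((-121 + 220)/(151 + 220))/((2054/(-60165))) = (99/371)/((2054*(-1/60165))) = ((1/371)*99)/(-2054/60165) = (99/371)*(-60165/2054) = -850905/108862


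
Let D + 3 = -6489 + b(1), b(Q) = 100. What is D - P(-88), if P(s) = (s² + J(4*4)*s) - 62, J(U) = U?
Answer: -12666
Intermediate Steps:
P(s) = -62 + s² + 16*s (P(s) = (s² + (4*4)*s) - 62 = (s² + 16*s) - 62 = -62 + s² + 16*s)
D = -6392 (D = -3 + (-6489 + 100) = -3 - 6389 = -6392)
D - P(-88) = -6392 - (-62 + (-88)² + 16*(-88)) = -6392 - (-62 + 7744 - 1408) = -6392 - 1*6274 = -6392 - 6274 = -12666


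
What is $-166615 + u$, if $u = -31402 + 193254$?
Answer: $-4763$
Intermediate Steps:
$u = 161852$
$-166615 + u = -166615 + 161852 = -4763$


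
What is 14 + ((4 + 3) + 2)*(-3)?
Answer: -13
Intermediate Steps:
14 + ((4 + 3) + 2)*(-3) = 14 + (7 + 2)*(-3) = 14 + 9*(-3) = 14 - 27 = -13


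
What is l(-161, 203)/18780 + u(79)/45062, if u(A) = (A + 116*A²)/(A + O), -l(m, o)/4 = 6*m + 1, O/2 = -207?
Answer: 446722949/2834985606 ≈ 0.15758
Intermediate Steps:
O = -414 (O = 2*(-207) = -414)
l(m, o) = -4 - 24*m (l(m, o) = -4*(6*m + 1) = -4*(1 + 6*m) = -4 - 24*m)
u(A) = (A + 116*A²)/(-414 + A) (u(A) = (A + 116*A²)/(A - 414) = (A + 116*A²)/(-414 + A))
l(-161, 203)/18780 + u(79)/45062 = (-4 - 24*(-161))/18780 + (79*(1 + 116*79)/(-414 + 79))/45062 = (-4 + 3864)*(1/18780) + (79*(1 + 9164)/(-335))*(1/45062) = 3860*(1/18780) + (79*(-1/335)*9165)*(1/45062) = 193/939 - 144807/67*1/45062 = 193/939 - 144807/3019154 = 446722949/2834985606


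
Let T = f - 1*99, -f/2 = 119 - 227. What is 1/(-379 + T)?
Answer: -1/262 ≈ -0.0038168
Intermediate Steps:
f = 216 (f = -2*(119 - 227) = -2*(-108) = 216)
T = 117 (T = 216 - 1*99 = 216 - 99 = 117)
1/(-379 + T) = 1/(-379 + 117) = 1/(-262) = -1/262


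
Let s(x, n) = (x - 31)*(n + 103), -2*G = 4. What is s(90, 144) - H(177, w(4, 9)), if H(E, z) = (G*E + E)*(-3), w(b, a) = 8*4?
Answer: 14042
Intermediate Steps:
G = -2 (G = -½*4 = -2)
s(x, n) = (-31 + x)*(103 + n)
w(b, a) = 32
H(E, z) = 3*E (H(E, z) = (-2*E + E)*(-3) = -E*(-3) = 3*E)
s(90, 144) - H(177, w(4, 9)) = (-3193 - 31*144 + 103*90 + 144*90) - 3*177 = (-3193 - 4464 + 9270 + 12960) - 1*531 = 14573 - 531 = 14042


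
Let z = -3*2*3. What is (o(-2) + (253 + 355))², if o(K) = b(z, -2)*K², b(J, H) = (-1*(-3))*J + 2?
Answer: 160000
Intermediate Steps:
z = -18 (z = -6*3 = -18)
b(J, H) = 2 + 3*J (b(J, H) = 3*J + 2 = 2 + 3*J)
o(K) = -52*K² (o(K) = (2 + 3*(-18))*K² = (2 - 54)*K² = -52*K²)
(o(-2) + (253 + 355))² = (-52*(-2)² + (253 + 355))² = (-52*4 + 608)² = (-208 + 608)² = 400² = 160000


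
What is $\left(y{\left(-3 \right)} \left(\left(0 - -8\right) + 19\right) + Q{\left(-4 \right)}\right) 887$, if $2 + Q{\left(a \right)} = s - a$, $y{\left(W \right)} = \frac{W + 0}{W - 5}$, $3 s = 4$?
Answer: $\frac{286501}{24} \approx 11938.0$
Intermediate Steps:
$s = \frac{4}{3}$ ($s = \frac{1}{3} \cdot 4 = \frac{4}{3} \approx 1.3333$)
$y{\left(W \right)} = \frac{W}{-5 + W}$
$Q{\left(a \right)} = - \frac{2}{3} - a$ ($Q{\left(a \right)} = -2 - \left(- \frac{4}{3} + a\right) = - \frac{2}{3} - a$)
$\left(y{\left(-3 \right)} \left(\left(0 - -8\right) + 19\right) + Q{\left(-4 \right)}\right) 887 = \left(- \frac{3}{-5 - 3} \left(\left(0 - -8\right) + 19\right) - - \frac{10}{3}\right) 887 = \left(- \frac{3}{-8} \left(\left(0 + 8\right) + 19\right) + \left(- \frac{2}{3} + 4\right)\right) 887 = \left(\left(-3\right) \left(- \frac{1}{8}\right) \left(8 + 19\right) + \frac{10}{3}\right) 887 = \left(\frac{3}{8} \cdot 27 + \frac{10}{3}\right) 887 = \left(\frac{81}{8} + \frac{10}{3}\right) 887 = \frac{323}{24} \cdot 887 = \frac{286501}{24}$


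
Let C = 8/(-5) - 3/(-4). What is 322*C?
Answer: -2737/10 ≈ -273.70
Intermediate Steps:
C = -17/20 (C = 8*(-⅕) - 3*(-¼) = -8/5 + ¾ = -17/20 ≈ -0.85000)
322*C = 322*(-17/20) = -2737/10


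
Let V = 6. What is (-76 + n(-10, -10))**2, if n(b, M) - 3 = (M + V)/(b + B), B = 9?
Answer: 4761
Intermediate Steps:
n(b, M) = 3 + (6 + M)/(9 + b) (n(b, M) = 3 + (M + 6)/(b + 9) = 3 + (6 + M)/(9 + b))
(-76 + n(-10, -10))**2 = (-76 + (33 - 10 + 3*(-10))/(9 - 10))**2 = (-76 + (33 - 10 - 30)/(-1))**2 = (-76 - 1*(-7))**2 = (-76 + 7)**2 = (-69)**2 = 4761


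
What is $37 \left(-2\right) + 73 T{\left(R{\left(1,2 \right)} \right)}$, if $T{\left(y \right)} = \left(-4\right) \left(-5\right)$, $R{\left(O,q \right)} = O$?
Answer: $1386$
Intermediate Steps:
$T{\left(y \right)} = 20$
$37 \left(-2\right) + 73 T{\left(R{\left(1,2 \right)} \right)} = 37 \left(-2\right) + 73 \cdot 20 = -74 + 1460 = 1386$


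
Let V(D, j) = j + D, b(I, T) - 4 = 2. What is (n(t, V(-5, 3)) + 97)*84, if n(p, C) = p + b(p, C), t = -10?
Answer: 7812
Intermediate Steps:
b(I, T) = 6 (b(I, T) = 4 + 2 = 6)
V(D, j) = D + j
n(p, C) = 6 + p (n(p, C) = p + 6 = 6 + p)
(n(t, V(-5, 3)) + 97)*84 = ((6 - 10) + 97)*84 = (-4 + 97)*84 = 93*84 = 7812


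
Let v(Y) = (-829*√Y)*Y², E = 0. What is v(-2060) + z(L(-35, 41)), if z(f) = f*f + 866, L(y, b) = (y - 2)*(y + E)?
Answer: 1677891 - 7035888800*I*√515 ≈ 1.6779e+6 - 1.5967e+11*I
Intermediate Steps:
L(y, b) = y*(-2 + y) (L(y, b) = (y - 2)*(y + 0) = (-2 + y)*y = y*(-2 + y))
v(Y) = -829*Y^(5/2)
z(f) = 866 + f² (z(f) = f² + 866 = 866 + f²)
v(-2060) + z(L(-35, 41)) = -7035888800*I*√515 + (866 + (-35*(-2 - 35))²) = -7035888800*I*√515 + (866 + (-35*(-37))²) = -7035888800*I*√515 + (866 + 1295²) = -7035888800*I*√515 + (866 + 1677025) = -7035888800*I*√515 + 1677891 = 1677891 - 7035888800*I*√515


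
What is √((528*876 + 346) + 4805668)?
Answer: √5268542 ≈ 2295.3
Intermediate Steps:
√((528*876 + 346) + 4805668) = √((462528 + 346) + 4805668) = √(462874 + 4805668) = √5268542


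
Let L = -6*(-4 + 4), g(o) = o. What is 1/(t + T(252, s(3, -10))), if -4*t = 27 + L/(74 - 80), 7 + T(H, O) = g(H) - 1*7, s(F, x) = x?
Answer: 4/925 ≈ 0.0043243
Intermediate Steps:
L = 0 (L = -6*0 = 0)
T(H, O) = -14 + H (T(H, O) = -7 + (H - 1*7) = -7 + (H - 7) = -7 + (-7 + H) = -14 + H)
t = -27/4 (t = -(27 + 0/(74 - 80))/4 = -(27 + 0/(-6))/4 = -(27 - ⅙*0)/4 = -(27 + 0)/4 = -¼*27 = -27/4 ≈ -6.7500)
1/(t + T(252, s(3, -10))) = 1/(-27/4 + (-14 + 252)) = 1/(-27/4 + 238) = 1/(925/4) = 4/925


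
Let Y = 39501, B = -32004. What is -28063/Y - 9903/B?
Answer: -423517/1056132 ≈ -0.40101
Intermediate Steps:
-28063/Y - 9903/B = -28063/39501 - 9903/(-32004) = -28063*1/39501 - 9903*(-1/32004) = -211/297 + 3301/10668 = -423517/1056132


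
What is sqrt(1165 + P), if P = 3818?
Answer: sqrt(4983) ≈ 70.590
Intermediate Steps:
sqrt(1165 + P) = sqrt(1165 + 3818) = sqrt(4983)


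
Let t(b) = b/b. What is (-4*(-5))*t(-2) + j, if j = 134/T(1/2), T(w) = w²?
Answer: 556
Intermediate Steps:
t(b) = 1
j = 536 (j = 134/((1/2)²) = 134/((½)²) = 134/(¼) = 134*4 = 536)
(-4*(-5))*t(-2) + j = -4*(-5)*1 + 536 = 20*1 + 536 = 20 + 536 = 556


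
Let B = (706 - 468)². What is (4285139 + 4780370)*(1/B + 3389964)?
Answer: 1740769198956600853/56644 ≈ 3.0732e+13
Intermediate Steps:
B = 56644 (B = 238² = 56644)
(4285139 + 4780370)*(1/B + 3389964) = (4285139 + 4780370)*(1/56644 + 3389964) = 9065509*(1/56644 + 3389964) = 9065509*(192021120817/56644) = 1740769198956600853/56644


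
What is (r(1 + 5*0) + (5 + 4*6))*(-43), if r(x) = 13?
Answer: -1806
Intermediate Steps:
(r(1 + 5*0) + (5 + 4*6))*(-43) = (13 + (5 + 4*6))*(-43) = (13 + (5 + 24))*(-43) = (13 + 29)*(-43) = 42*(-43) = -1806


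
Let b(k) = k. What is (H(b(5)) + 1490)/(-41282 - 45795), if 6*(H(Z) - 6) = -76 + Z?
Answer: -8905/522462 ≈ -0.017044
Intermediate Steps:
H(Z) = -20/3 + Z/6 (H(Z) = 6 + (-76 + Z)/6 = 6 + (-38/3 + Z/6) = -20/3 + Z/6)
(H(b(5)) + 1490)/(-41282 - 45795) = ((-20/3 + (1/6)*5) + 1490)/(-41282 - 45795) = ((-20/3 + 5/6) + 1490)/(-87077) = (-35/6 + 1490)*(-1/87077) = (8905/6)*(-1/87077) = -8905/522462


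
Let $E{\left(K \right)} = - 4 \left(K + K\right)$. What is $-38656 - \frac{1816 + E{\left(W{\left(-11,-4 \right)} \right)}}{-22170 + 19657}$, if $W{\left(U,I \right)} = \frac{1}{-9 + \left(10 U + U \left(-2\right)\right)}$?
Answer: $- \frac{9422649056}{243761} \approx -38655.0$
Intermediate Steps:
$W{\left(U,I \right)} = \frac{1}{-9 + 8 U}$ ($W{\left(U,I \right)} = \frac{1}{-9 + \left(10 U - 2 U\right)} = \frac{1}{-9 + 8 U}$)
$E{\left(K \right)} = - 8 K$ ($E{\left(K \right)} = - 4 \cdot 2 K = - 8 K$)
$-38656 - \frac{1816 + E{\left(W{\left(-11,-4 \right)} \right)}}{-22170 + 19657} = -38656 - \frac{1816 - \frac{8}{-9 + 8 \left(-11\right)}}{-22170 + 19657} = -38656 - \frac{1816 - \frac{8}{-9 - 88}}{-2513} = -38656 - \left(1816 - \frac{8}{-97}\right) \left(- \frac{1}{2513}\right) = -38656 - \left(1816 - - \frac{8}{97}\right) \left(- \frac{1}{2513}\right) = -38656 - \left(1816 + \frac{8}{97}\right) \left(- \frac{1}{2513}\right) = -38656 - \frac{176160}{97} \left(- \frac{1}{2513}\right) = -38656 - - \frac{176160}{243761} = -38656 + \frac{176160}{243761} = - \frac{9422649056}{243761}$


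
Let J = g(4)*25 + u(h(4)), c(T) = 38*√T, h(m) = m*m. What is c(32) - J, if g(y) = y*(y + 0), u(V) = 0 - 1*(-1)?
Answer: -401 + 152*√2 ≈ -186.04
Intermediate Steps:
h(m) = m²
u(V) = 1 (u(V) = 0 + 1 = 1)
g(y) = y² (g(y) = y*y = y²)
J = 401 (J = 4²*25 + 1 = 16*25 + 1 = 400 + 1 = 401)
c(32) - J = 38*√32 - 1*401 = 38*(4*√2) - 401 = 152*√2 - 401 = -401 + 152*√2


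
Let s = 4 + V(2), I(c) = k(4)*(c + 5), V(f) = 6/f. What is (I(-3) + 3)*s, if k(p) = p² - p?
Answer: 189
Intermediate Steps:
I(c) = 60 + 12*c (I(c) = (4*(-1 + 4))*(c + 5) = (4*3)*(5 + c) = 12*(5 + c) = 60 + 12*c)
s = 7 (s = 4 + 6/2 = 4 + 6*(½) = 4 + 3 = 7)
(I(-3) + 3)*s = ((60 + 12*(-3)) + 3)*7 = ((60 - 36) + 3)*7 = (24 + 3)*7 = 27*7 = 189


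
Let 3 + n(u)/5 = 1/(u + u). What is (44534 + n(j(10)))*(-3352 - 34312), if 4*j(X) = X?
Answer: -1676801280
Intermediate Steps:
j(X) = X/4
n(u) = -15 + 5/(2*u) (n(u) = -15 + 5/(u + u) = -15 + 5/((2*u)) = -15 + 5*(1/(2*u)) = -15 + 5/(2*u))
(44534 + n(j(10)))*(-3352 - 34312) = (44534 + (-15 + 5/(2*(((¼)*10)))))*(-3352 - 34312) = (44534 + (-15 + 5/(2*(5/2))))*(-37664) = (44534 + (-15 + (5/2)*(⅖)))*(-37664) = (44534 + (-15 + 1))*(-37664) = (44534 - 14)*(-37664) = 44520*(-37664) = -1676801280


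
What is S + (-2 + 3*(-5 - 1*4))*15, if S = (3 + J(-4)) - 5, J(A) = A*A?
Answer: -421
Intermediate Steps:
J(A) = A²
S = 14 (S = (3 + (-4)²) - 5 = (3 + 16) - 5 = 19 - 5 = 14)
S + (-2 + 3*(-5 - 1*4))*15 = 14 + (-2 + 3*(-5 - 1*4))*15 = 14 + (-2 + 3*(-5 - 4))*15 = 14 + (-2 + 3*(-9))*15 = 14 + (-2 - 27)*15 = 14 - 29*15 = 14 - 435 = -421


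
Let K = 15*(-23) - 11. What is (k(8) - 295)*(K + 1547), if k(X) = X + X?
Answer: -332289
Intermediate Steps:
k(X) = 2*X
K = -356 (K = -345 - 11 = -356)
(k(8) - 295)*(K + 1547) = (2*8 - 295)*(-356 + 1547) = (16 - 295)*1191 = -279*1191 = -332289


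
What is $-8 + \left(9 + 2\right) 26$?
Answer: $278$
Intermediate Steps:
$-8 + \left(9 + 2\right) 26 = -8 + 11 \cdot 26 = -8 + 286 = 278$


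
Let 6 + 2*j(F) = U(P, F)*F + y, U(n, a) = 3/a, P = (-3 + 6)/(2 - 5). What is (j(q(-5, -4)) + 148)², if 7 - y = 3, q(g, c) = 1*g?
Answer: 88209/4 ≈ 22052.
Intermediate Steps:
q(g, c) = g
y = 4 (y = 7 - 1*3 = 7 - 3 = 4)
P = -1 (P = 3/(-3) = 3*(-⅓) = -1)
j(F) = ½ (j(F) = -3 + ((3/F)*F + 4)/2 = -3 + (3 + 4)/2 = -3 + (½)*7 = -3 + 7/2 = ½)
(j(q(-5, -4)) + 148)² = (½ + 148)² = (297/2)² = 88209/4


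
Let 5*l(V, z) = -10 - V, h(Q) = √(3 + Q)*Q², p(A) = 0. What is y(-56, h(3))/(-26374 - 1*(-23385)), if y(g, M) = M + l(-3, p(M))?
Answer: 1/2135 - 9*√6/2989 ≈ -0.0069071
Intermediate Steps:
h(Q) = Q²*√(3 + Q)
l(V, z) = -2 - V/5 (l(V, z) = (-10 - V)/5 = -2 - V/5)
y(g, M) = -7/5 + M (y(g, M) = M + (-2 - ⅕*(-3)) = M + (-2 + ⅗) = M - 7/5 = -7/5 + M)
y(-56, h(3))/(-26374 - 1*(-23385)) = (-7/5 + 3²*√(3 + 3))/(-26374 - 1*(-23385)) = (-7/5 + 9*√6)/(-26374 + 23385) = (-7/5 + 9*√6)/(-2989) = (-7/5 + 9*√6)*(-1/2989) = 1/2135 - 9*√6/2989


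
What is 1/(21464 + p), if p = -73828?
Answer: -1/52364 ≈ -1.9097e-5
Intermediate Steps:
1/(21464 + p) = 1/(21464 - 73828) = 1/(-52364) = -1/52364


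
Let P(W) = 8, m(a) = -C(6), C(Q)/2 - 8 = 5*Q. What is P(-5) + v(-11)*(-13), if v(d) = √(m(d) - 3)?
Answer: 8 - 13*I*√79 ≈ 8.0 - 115.55*I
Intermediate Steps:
C(Q) = 16 + 10*Q (C(Q) = 16 + 2*(5*Q) = 16 + 10*Q)
m(a) = -76 (m(a) = -(16 + 10*6) = -(16 + 60) = -1*76 = -76)
v(d) = I*√79 (v(d) = √(-76 - 3) = √(-79) = I*√79)
P(-5) + v(-11)*(-13) = 8 + (I*√79)*(-13) = 8 - 13*I*√79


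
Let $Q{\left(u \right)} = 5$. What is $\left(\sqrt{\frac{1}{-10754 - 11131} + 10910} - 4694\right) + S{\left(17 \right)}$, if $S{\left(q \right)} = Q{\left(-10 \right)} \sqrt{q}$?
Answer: $-4694 + 5 \sqrt{17} + \frac{\sqrt{5225379662865}}{21885} \approx -4568.9$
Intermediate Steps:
$S{\left(q \right)} = 5 \sqrt{q}$
$\left(\sqrt{\frac{1}{-10754 - 11131} + 10910} - 4694\right) + S{\left(17 \right)} = \left(\sqrt{\frac{1}{-10754 - 11131} + 10910} - 4694\right) + 5 \sqrt{17} = \left(\sqrt{\frac{1}{-21885} + 10910} - 4694\right) + 5 \sqrt{17} = \left(\sqrt{- \frac{1}{21885} + 10910} - 4694\right) + 5 \sqrt{17} = \left(\sqrt{\frac{238765349}{21885}} - 4694\right) + 5 \sqrt{17} = \left(\frac{\sqrt{5225379662865}}{21885} - 4694\right) + 5 \sqrt{17} = \left(-4694 + \frac{\sqrt{5225379662865}}{21885}\right) + 5 \sqrt{17} = -4694 + 5 \sqrt{17} + \frac{\sqrt{5225379662865}}{21885}$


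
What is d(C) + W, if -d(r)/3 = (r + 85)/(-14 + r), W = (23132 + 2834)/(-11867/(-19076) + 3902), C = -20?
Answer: 31358183849/2531178246 ≈ 12.389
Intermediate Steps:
W = 495327416/74446419 (W = 25966/(-11867*(-1/19076) + 3902) = 25966/(11867/19076 + 3902) = 25966/(74446419/19076) = 25966*(19076/74446419) = 495327416/74446419 ≈ 6.6535)
d(r) = -3*(85 + r)/(-14 + r) (d(r) = -3*(r + 85)/(-14 + r) = -3*(85 + r)/(-14 + r))
d(C) + W = 3*(-85 - 1*(-20))/(-14 - 20) + 495327416/74446419 = 3*(-85 + 20)/(-34) + 495327416/74446419 = 3*(-1/34)*(-65) + 495327416/74446419 = 195/34 + 495327416/74446419 = 31358183849/2531178246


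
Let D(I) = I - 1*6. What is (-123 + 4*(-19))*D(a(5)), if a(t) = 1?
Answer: 995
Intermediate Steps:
D(I) = -6 + I (D(I) = I - 6 = -6 + I)
(-123 + 4*(-19))*D(a(5)) = (-123 + 4*(-19))*(-6 + 1) = (-123 - 76)*(-5) = -199*(-5) = 995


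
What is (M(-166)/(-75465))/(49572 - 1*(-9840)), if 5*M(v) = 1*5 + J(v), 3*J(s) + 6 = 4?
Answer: -1/5173299900 ≈ -1.9330e-10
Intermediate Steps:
J(s) = -⅔ (J(s) = -2 + (⅓)*4 = -2 + 4/3 = -⅔)
M(v) = 13/15 (M(v) = (1*5 - ⅔)/5 = (5 - ⅔)/5 = (⅕)*(13/3) = 13/15)
(M(-166)/(-75465))/(49572 - 1*(-9840)) = ((13/15)/(-75465))/(49572 - 1*(-9840)) = ((13/15)*(-1/75465))/(49572 + 9840) = -1/87075/59412 = -1/87075*1/59412 = -1/5173299900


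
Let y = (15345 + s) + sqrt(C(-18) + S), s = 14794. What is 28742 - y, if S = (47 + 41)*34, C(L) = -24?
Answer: -1397 - 2*sqrt(742) ≈ -1451.5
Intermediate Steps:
S = 2992 (S = 88*34 = 2992)
y = 30139 + 2*sqrt(742) (y = (15345 + 14794) + sqrt(-24 + 2992) = 30139 + sqrt(2968) = 30139 + 2*sqrt(742) ≈ 30193.)
28742 - y = 28742 - (30139 + 2*sqrt(742)) = 28742 + (-30139 - 2*sqrt(742)) = -1397 - 2*sqrt(742)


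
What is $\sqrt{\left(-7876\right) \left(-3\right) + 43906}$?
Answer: $\sqrt{67534} \approx 259.87$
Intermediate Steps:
$\sqrt{\left(-7876\right) \left(-3\right) + 43906} = \sqrt{23628 + 43906} = \sqrt{67534}$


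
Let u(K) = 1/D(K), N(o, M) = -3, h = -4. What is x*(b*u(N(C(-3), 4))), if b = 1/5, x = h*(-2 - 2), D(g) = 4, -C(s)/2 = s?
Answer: ⅘ ≈ 0.80000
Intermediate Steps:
C(s) = -2*s
u(K) = ¼ (u(K) = 1/4 = ¼)
x = 16 (x = -4*(-2 - 2) = -4*(-4) = 16)
b = ⅕ ≈ 0.20000
x*(b*u(N(C(-3), 4))) = 16*((⅕)*(¼)) = 16*(1/20) = ⅘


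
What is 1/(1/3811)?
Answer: 3811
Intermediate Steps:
1/(1/3811) = 3811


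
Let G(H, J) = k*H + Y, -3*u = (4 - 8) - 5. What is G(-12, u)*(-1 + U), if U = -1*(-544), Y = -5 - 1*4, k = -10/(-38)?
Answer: -125433/19 ≈ -6601.7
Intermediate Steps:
k = 5/19 (k = -10*(-1/38) = 5/19 ≈ 0.26316)
u = 3 (u = -((4 - 8) - 5)/3 = -(-4 - 5)/3 = -⅓*(-9) = 3)
Y = -9 (Y = -5 - 4 = -9)
U = 544
G(H, J) = -9 + 5*H/19 (G(H, J) = 5*H/19 - 9 = -9 + 5*H/19)
G(-12, u)*(-1 + U) = (-9 + (5/19)*(-12))*(-1 + 544) = (-9 - 60/19)*543 = -231/19*543 = -125433/19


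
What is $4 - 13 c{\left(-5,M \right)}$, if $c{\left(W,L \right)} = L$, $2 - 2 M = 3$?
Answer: $\frac{21}{2} \approx 10.5$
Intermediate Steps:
$M = - \frac{1}{2}$ ($M = 1 - \frac{3}{2} = - \frac{1}{2} \approx -0.5$)
$4 - 13 c{\left(-5,M \right)} = 4 - - \frac{13}{2} = 4 + \frac{13}{2} = \frac{21}{2}$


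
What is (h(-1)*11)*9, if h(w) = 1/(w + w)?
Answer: -99/2 ≈ -49.500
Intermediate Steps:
h(w) = 1/(2*w)
(h(-1)*11)*9 = (((1/2)/(-1))*11)*9 = (((1/2)*(-1))*11)*9 = -1/2*11*9 = -11/2*9 = -99/2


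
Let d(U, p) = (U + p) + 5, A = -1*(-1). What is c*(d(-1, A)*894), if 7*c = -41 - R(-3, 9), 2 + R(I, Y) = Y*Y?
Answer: -536400/7 ≈ -76629.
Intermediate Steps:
R(I, Y) = -2 + Y² (R(I, Y) = -2 + Y*Y = -2 + Y²)
A = 1
d(U, p) = 5 + U + p
c = -120/7 (c = (-41 - (-2 + 9²))/7 = (-41 - (-2 + 81))/7 = (-41 - 1*79)/7 = (-41 - 79)/7 = (⅐)*(-120) = -120/7 ≈ -17.143)
c*(d(-1, A)*894) = -120*(5 - 1 + 1)*894/7 = -600*894/7 = -120/7*4470 = -536400/7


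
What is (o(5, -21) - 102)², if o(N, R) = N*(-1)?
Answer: 11449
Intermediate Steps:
o(N, R) = -N
(o(5, -21) - 102)² = (-1*5 - 102)² = (-5 - 102)² = (-107)² = 11449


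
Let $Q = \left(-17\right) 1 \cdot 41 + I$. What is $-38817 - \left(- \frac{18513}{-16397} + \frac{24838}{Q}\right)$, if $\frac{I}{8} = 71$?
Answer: $- \frac{81701342512}{2115213} \approx -38626.0$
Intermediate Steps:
$I = 568$ ($I = 8 \cdot 71 = 568$)
$Q = -129$ ($Q = \left(-17\right) 1 \cdot 41 + 568 = \left(-17\right) 41 + 568 = -697 + 568 = -129$)
$-38817 - \left(- \frac{18513}{-16397} + \frac{24838}{Q}\right) = -38817 - \left(- \frac{18513}{-16397} + \frac{24838}{-129}\right) = -38817 - \left(\left(-18513\right) \left(- \frac{1}{16397}\right) + 24838 \left(- \frac{1}{129}\right)\right) = -38817 - \left(\frac{18513}{16397} - \frac{24838}{129}\right) = -38817 - - \frac{404880509}{2115213} = -38817 + \frac{404880509}{2115213} = - \frac{81701342512}{2115213}$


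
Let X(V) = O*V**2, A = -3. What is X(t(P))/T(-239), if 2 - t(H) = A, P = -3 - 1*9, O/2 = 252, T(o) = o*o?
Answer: 12600/57121 ≈ 0.22058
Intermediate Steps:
T(o) = o**2
O = 504 (O = 2*252 = 504)
P = -12 (P = -3 - 9 = -12)
t(H) = 5 (t(H) = 2 - 1*(-3) = 2 + 3 = 5)
X(V) = 504*V**2
X(t(P))/T(-239) = (504*5**2)/((-239)**2) = (504*25)/57121 = 12600*(1/57121) = 12600/57121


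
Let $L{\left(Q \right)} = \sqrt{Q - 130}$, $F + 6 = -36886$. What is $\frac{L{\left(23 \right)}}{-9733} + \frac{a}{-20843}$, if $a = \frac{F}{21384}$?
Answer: $\frac{9223}{111426678} - \frac{i \sqrt{107}}{9733} \approx 8.2772 \cdot 10^{-5} - 0.0010628 i$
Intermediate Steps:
$F = -36892$ ($F = -6 - 36886 = -36892$)
$L{\left(Q \right)} = \sqrt{-130 + Q}$
$a = - \frac{9223}{5346}$ ($a = - \frac{36892}{21384} = \left(-36892\right) \frac{1}{21384} = - \frac{9223}{5346} \approx -1.7252$)
$\frac{L{\left(23 \right)}}{-9733} + \frac{a}{-20843} = \frac{\sqrt{-130 + 23}}{-9733} - \frac{9223}{5346 \left(-20843\right)} = \sqrt{-107} \left(- \frac{1}{9733}\right) - - \frac{9223}{111426678} = i \sqrt{107} \left(- \frac{1}{9733}\right) + \frac{9223}{111426678} = - \frac{i \sqrt{107}}{9733} + \frac{9223}{111426678} = \frac{9223}{111426678} - \frac{i \sqrt{107}}{9733}$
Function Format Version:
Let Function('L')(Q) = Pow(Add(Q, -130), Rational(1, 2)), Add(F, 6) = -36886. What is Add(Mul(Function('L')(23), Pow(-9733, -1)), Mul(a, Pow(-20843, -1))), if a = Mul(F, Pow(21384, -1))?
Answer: Add(Rational(9223, 111426678), Mul(Rational(-1, 9733), I, Pow(107, Rational(1, 2)))) ≈ Add(8.2772e-5, Mul(-0.0010628, I))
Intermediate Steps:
F = -36892 (F = Add(-6, -36886) = -36892)
Function('L')(Q) = Pow(Add(-130, Q), Rational(1, 2))
a = Rational(-9223, 5346) (a = Mul(-36892, Pow(21384, -1)) = Mul(-36892, Rational(1, 21384)) = Rational(-9223, 5346) ≈ -1.7252)
Add(Mul(Function('L')(23), Pow(-9733, -1)), Mul(a, Pow(-20843, -1))) = Add(Mul(Pow(Add(-130, 23), Rational(1, 2)), Pow(-9733, -1)), Mul(Rational(-9223, 5346), Pow(-20843, -1))) = Add(Mul(Pow(-107, Rational(1, 2)), Rational(-1, 9733)), Mul(Rational(-9223, 5346), Rational(-1, 20843))) = Add(Mul(Mul(I, Pow(107, Rational(1, 2))), Rational(-1, 9733)), Rational(9223, 111426678)) = Add(Mul(Rational(-1, 9733), I, Pow(107, Rational(1, 2))), Rational(9223, 111426678)) = Add(Rational(9223, 111426678), Mul(Rational(-1, 9733), I, Pow(107, Rational(1, 2))))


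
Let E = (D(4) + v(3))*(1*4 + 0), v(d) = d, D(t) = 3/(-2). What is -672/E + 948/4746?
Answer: -88434/791 ≈ -111.80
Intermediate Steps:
D(t) = -3/2 (D(t) = 3*(-½) = -3/2)
E = 6 (E = (-3/2 + 3)*(1*4 + 0) = 3*(4 + 0)/2 = (3/2)*4 = 6)
-672/E + 948/4746 = -672/6 + 948/4746 = -672*⅙ + 948*(1/4746) = -112 + 158/791 = -88434/791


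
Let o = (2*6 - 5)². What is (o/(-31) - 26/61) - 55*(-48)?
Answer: 4988445/1891 ≈ 2638.0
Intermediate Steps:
o = 49 (o = (12 - 5)² = 7² = 49)
(o/(-31) - 26/61) - 55*(-48) = (49/(-31) - 26/61) - 55*(-48) = (49*(-1/31) - 26*1/61) + 2640 = (-49/31 - 26/61) + 2640 = -3795/1891 + 2640 = 4988445/1891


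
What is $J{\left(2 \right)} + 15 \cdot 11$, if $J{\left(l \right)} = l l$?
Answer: $169$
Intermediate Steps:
$J{\left(l \right)} = l^{2}$
$J{\left(2 \right)} + 15 \cdot 11 = 2^{2} + 15 \cdot 11 = 4 + 165 = 169$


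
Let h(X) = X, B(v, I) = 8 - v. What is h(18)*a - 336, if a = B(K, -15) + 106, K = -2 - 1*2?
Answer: 1788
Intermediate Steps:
K = -4 (K = -2 - 2 = -4)
a = 118 (a = (8 - 1*(-4)) + 106 = (8 + 4) + 106 = 12 + 106 = 118)
h(18)*a - 336 = 18*118 - 336 = 2124 - 336 = 1788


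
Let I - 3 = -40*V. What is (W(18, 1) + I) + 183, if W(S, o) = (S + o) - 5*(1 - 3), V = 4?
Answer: 55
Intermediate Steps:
W(S, o) = 10 + S + o (W(S, o) = (S + o) - 5*(-2) = (S + o) + 10 = 10 + S + o)
I = -157 (I = 3 - 40*4 = 3 - 160 = -157)
(W(18, 1) + I) + 183 = ((10 + 18 + 1) - 157) + 183 = (29 - 157) + 183 = -128 + 183 = 55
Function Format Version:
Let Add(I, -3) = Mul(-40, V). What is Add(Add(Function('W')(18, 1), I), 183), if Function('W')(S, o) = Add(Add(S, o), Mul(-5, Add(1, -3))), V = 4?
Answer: 55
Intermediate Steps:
Function('W')(S, o) = Add(10, S, o) (Function('W')(S, o) = Add(Add(S, o), Mul(-5, -2)) = Add(Add(S, o), 10) = Add(10, S, o))
I = -157 (I = Add(3, Mul(-40, 4)) = Add(3, -160) = -157)
Add(Add(Function('W')(18, 1), I), 183) = Add(Add(Add(10, 18, 1), -157), 183) = Add(Add(29, -157), 183) = Add(-128, 183) = 55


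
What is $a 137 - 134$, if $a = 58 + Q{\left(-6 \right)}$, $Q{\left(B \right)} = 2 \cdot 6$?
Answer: $9456$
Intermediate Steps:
$Q{\left(B \right)} = 12$
$a = 70$ ($a = 58 + 12 = 70$)
$a 137 - 134 = 70 \cdot 137 - 134 = 9590 - 134 = 9456$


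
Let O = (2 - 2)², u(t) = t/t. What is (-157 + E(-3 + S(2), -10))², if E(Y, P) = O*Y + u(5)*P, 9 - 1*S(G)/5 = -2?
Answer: 27889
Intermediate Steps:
S(G) = 55 (S(G) = 45 - 5*(-2) = 45 + 10 = 55)
u(t) = 1
O = 0 (O = 0² = 0)
E(Y, P) = P (E(Y, P) = 0*Y + 1*P = 0 + P = P)
(-157 + E(-3 + S(2), -10))² = (-157 - 10)² = (-167)² = 27889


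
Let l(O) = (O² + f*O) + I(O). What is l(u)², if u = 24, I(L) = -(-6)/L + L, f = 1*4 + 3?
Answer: 9443329/16 ≈ 5.9021e+5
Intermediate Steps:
f = 7 (f = 4 + 3 = 7)
I(L) = L + 6/L (I(L) = 6/L + L = L + 6/L)
l(O) = O² + 6/O + 8*O (l(O) = (O² + 7*O) + (O + 6/O) = O² + 6/O + 8*O)
l(u)² = ((6 + 24²*(8 + 24))/24)² = ((6 + 576*32)/24)² = ((6 + 18432)/24)² = ((1/24)*18438)² = (3073/4)² = 9443329/16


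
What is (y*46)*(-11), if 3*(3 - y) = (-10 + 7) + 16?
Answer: 2024/3 ≈ 674.67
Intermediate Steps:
y = -4/3 (y = 3 - ((-10 + 7) + 16)/3 = 3 - (-3 + 16)/3 = 3 - ⅓*13 = 3 - 13/3 = -4/3 ≈ -1.3333)
(y*46)*(-11) = -4/3*46*(-11) = -184/3*(-11) = 2024/3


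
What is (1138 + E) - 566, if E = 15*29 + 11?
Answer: 1018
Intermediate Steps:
E = 446 (E = 435 + 11 = 446)
(1138 + E) - 566 = (1138 + 446) - 566 = 1584 - 566 = 1018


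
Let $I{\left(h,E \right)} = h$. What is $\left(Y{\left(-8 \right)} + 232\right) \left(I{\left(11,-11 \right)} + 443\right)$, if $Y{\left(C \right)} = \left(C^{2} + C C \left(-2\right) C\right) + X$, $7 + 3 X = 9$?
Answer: $\frac{1798748}{3} \approx 5.9958 \cdot 10^{5}$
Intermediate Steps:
$X = \frac{2}{3}$ ($X = - \frac{7}{3} + \frac{1}{3} \cdot 9 = - \frac{7}{3} + 3 = \frac{2}{3} \approx 0.66667$)
$Y{\left(C \right)} = \frac{2}{3} + C^{2} - 2 C^{3}$ ($Y{\left(C \right)} = \left(C^{2} + C C \left(-2\right) C\right) + \frac{2}{3} = \left(C^{2} + C^{2} \left(-2\right) C\right) + \frac{2}{3} = \left(C^{2} + - 2 C^{2} C\right) + \frac{2}{3} = \left(C^{2} - 2 C^{3}\right) + \frac{2}{3} = \frac{2}{3} + C^{2} - 2 C^{3}$)
$\left(Y{\left(-8 \right)} + 232\right) \left(I{\left(11,-11 \right)} + 443\right) = \left(\left(\frac{2}{3} + \left(-8\right)^{2} - 2 \left(-8\right)^{3}\right) + 232\right) \left(11 + 443\right) = \left(\left(\frac{2}{3} + 64 - -1024\right) + 232\right) 454 = \left(\left(\frac{2}{3} + 64 + 1024\right) + 232\right) 454 = \left(\frac{3266}{3} + 232\right) 454 = \frac{3962}{3} \cdot 454 = \frac{1798748}{3}$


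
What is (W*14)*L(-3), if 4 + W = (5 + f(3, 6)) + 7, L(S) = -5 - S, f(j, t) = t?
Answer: -392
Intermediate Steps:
W = 14 (W = -4 + ((5 + 6) + 7) = -4 + (11 + 7) = -4 + 18 = 14)
(W*14)*L(-3) = (14*14)*(-5 - 1*(-3)) = 196*(-5 + 3) = 196*(-2) = -392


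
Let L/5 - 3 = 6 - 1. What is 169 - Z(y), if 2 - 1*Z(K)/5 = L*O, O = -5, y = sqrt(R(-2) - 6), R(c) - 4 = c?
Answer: -841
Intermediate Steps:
R(c) = 4 + c
y = 2*I (y = sqrt((4 - 2) - 6) = sqrt(2 - 6) = sqrt(-4) = 2*I ≈ 2.0*I)
L = 40 (L = 15 + 5*(6 - 1) = 15 + 5*5 = 15 + 25 = 40)
Z(K) = 1010 (Z(K) = 10 - 200*(-5) = 10 - 5*(-200) = 10 + 1000 = 1010)
169 - Z(y) = 169 - 1*1010 = 169 - 1010 = -841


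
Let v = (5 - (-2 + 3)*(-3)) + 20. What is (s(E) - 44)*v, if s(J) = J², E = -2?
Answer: -1120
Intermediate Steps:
v = 28 (v = (5 - (-3)) + 20 = (5 - 1*(-3)) + 20 = (5 + 3) + 20 = 8 + 20 = 28)
(s(E) - 44)*v = ((-2)² - 44)*28 = (4 - 44)*28 = -40*28 = -1120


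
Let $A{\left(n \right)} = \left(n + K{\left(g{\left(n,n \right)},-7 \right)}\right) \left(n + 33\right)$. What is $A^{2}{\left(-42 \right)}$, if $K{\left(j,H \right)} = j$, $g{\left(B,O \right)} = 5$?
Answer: $110889$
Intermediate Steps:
$A{\left(n \right)} = \left(5 + n\right) \left(33 + n\right)$ ($A{\left(n \right)} = \left(n + 5\right) \left(n + 33\right) = \left(5 + n\right) \left(33 + n\right)$)
$A^{2}{\left(-42 \right)} = \left(165 + \left(-42\right)^{2} + 38 \left(-42\right)\right)^{2} = \left(165 + 1764 - 1596\right)^{2} = 333^{2} = 110889$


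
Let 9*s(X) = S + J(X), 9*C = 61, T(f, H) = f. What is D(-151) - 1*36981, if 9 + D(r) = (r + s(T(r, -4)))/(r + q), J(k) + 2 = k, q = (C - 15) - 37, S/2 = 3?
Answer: -32661417/883 ≈ -36989.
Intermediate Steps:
S = 6 (S = 2*3 = 6)
C = 61/9 (C = (⅑)*61 = 61/9 ≈ 6.7778)
q = -407/9 (q = (61/9 - 15) - 37 = -74/9 - 37 = -407/9 ≈ -45.222)
J(k) = -2 + k
s(X) = 4/9 + X/9 (s(X) = (6 + (-2 + X))/9 = (4 + X)/9 = 4/9 + X/9)
D(r) = -9 + (4/9 + 10*r/9)/(-407/9 + r) (D(r) = -9 + (r + (4/9 + r/9))/(r - 407/9) = -9 + (4/9 + 10*r/9)/(-407/9 + r))
D(-151) - 1*36981 = (3667 - 71*(-151))/(-407 + 9*(-151)) - 1*36981 = (3667 + 10721)/(-407 - 1359) - 36981 = 14388/(-1766) - 36981 = -1/1766*14388 - 36981 = -7194/883 - 36981 = -32661417/883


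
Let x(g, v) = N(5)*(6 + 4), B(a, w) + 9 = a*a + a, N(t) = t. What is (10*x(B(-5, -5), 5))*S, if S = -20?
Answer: -10000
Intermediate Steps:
B(a, w) = -9 + a + a² (B(a, w) = -9 + (a*a + a) = -9 + (a² + a) = -9 + (a + a²) = -9 + a + a²)
x(g, v) = 50 (x(g, v) = 5*(6 + 4) = 5*10 = 50)
(10*x(B(-5, -5), 5))*S = (10*50)*(-20) = 500*(-20) = -10000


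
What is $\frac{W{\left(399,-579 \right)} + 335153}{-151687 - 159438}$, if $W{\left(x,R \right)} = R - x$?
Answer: $- \frac{13367}{12445} \approx -1.0741$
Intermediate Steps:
$\frac{W{\left(399,-579 \right)} + 335153}{-151687 - 159438} = \frac{\left(-579 - 399\right) + 335153}{-151687 - 159438} = \frac{\left(-579 - 399\right) + 335153}{-311125} = \left(-978 + 335153\right) \left(- \frac{1}{311125}\right) = 334175 \left(- \frac{1}{311125}\right) = - \frac{13367}{12445}$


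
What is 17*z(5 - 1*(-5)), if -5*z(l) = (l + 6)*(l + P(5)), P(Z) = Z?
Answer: -816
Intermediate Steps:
z(l) = -(5 + l)*(6 + l)/5 (z(l) = -(l + 6)*(l + 5)/5 = -(6 + l)*(5 + l)/5 = -(5 + l)*(6 + l)/5)
17*z(5 - 1*(-5)) = 17*(-6 - 11*(5 - 1*(-5))/5 - (5 - 1*(-5))²/5) = 17*(-6 - 11*(5 + 5)/5 - (5 + 5)²/5) = 17*(-6 - 11/5*10 - ⅕*10²) = 17*(-6 - 22 - ⅕*100) = 17*(-6 - 22 - 20) = 17*(-48) = -816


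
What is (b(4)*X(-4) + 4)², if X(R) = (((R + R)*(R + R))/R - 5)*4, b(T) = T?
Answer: 110224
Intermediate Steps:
X(R) = -20 + 16*R (X(R) = (((2*R)*(2*R))/R - 5)*4 = ((4*R²)/R - 5)*4 = (4*R - 5)*4 = (-5 + 4*R)*4 = -20 + 16*R)
(b(4)*X(-4) + 4)² = (4*(-20 + 16*(-4)) + 4)² = (4*(-20 - 64) + 4)² = (4*(-84) + 4)² = (-336 + 4)² = (-332)² = 110224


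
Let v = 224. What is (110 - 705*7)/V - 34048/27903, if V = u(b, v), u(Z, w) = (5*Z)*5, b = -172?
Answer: -470977/4799316 ≈ -0.098134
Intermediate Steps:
u(Z, w) = 25*Z
V = -4300 (V = 25*(-172) = -4300)
(110 - 705*7)/V - 34048/27903 = (110 - 705*7)/(-4300) - 34048/27903 = (110 - 47*105)*(-1/4300) - 34048*1/27903 = (110 - 4935)*(-1/4300) - 34048/27903 = -4825*(-1/4300) - 34048/27903 = 193/172 - 34048/27903 = -470977/4799316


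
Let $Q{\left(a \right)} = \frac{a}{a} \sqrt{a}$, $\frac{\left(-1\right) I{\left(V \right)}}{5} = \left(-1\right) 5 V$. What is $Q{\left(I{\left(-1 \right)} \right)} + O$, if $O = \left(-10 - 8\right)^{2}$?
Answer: $324 + 5 i \approx 324.0 + 5.0 i$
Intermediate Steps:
$I{\left(V \right)} = 25 V$ ($I{\left(V \right)} = - 5 \left(-1\right) 5 V = - 5 \left(- 5 V\right) = 25 V$)
$Q{\left(a \right)} = \sqrt{a}$ ($Q{\left(a \right)} = 1 \sqrt{a} = \sqrt{a}$)
$O = 324$ ($O = \left(-18\right)^{2} = 324$)
$Q{\left(I{\left(-1 \right)} \right)} + O = \sqrt{25 \left(-1\right)} + 324 = \sqrt{-25} + 324 = 5 i + 324 = 324 + 5 i$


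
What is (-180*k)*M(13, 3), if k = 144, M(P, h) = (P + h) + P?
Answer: -751680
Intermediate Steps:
M(P, h) = h + 2*P
(-180*k)*M(13, 3) = (-180*144)*(3 + 2*13) = -25920*(3 + 26) = -25920*29 = -751680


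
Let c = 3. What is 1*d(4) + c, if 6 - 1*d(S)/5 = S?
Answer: 13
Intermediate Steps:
d(S) = 30 - 5*S
1*d(4) + c = 1*(30 - 5*4) + 3 = 1*(30 - 20) + 3 = 1*10 + 3 = 10 + 3 = 13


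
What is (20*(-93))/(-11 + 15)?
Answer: -465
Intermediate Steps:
(20*(-93))/(-11 + 15) = -1860/4 = -1860*¼ = -465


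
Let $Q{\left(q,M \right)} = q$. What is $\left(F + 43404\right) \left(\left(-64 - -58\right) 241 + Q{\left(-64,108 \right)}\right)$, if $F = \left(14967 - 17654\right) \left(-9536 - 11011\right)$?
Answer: $-83432321430$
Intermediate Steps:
$F = 55209789$ ($F = \left(-2687\right) \left(-20547\right) = 55209789$)
$\left(F + 43404\right) \left(\left(-64 - -58\right) 241 + Q{\left(-64,108 \right)}\right) = \left(55209789 + 43404\right) \left(\left(-64 - -58\right) 241 - 64\right) = 55253193 \left(\left(-64 + 58\right) 241 - 64\right) = 55253193 \left(\left(-6\right) 241 - 64\right) = 55253193 \left(-1446 - 64\right) = 55253193 \left(-1510\right) = -83432321430$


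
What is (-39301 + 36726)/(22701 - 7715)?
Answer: -2575/14986 ≈ -0.17183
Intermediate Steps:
(-39301 + 36726)/(22701 - 7715) = -2575/14986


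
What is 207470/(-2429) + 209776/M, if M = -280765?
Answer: -58759860454/681978185 ≈ -86.161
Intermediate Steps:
207470/(-2429) + 209776/M = 207470/(-2429) + 209776/(-280765) = 207470*(-1/2429) + 209776*(-1/280765) = -207470/2429 - 209776/280765 = -58759860454/681978185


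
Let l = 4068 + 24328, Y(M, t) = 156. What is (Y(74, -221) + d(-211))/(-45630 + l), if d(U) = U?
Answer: 55/17234 ≈ 0.0031914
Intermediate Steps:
l = 28396
(Y(74, -221) + d(-211))/(-45630 + l) = (156 - 211)/(-45630 + 28396) = -55/(-17234) = -55*(-1/17234) = 55/17234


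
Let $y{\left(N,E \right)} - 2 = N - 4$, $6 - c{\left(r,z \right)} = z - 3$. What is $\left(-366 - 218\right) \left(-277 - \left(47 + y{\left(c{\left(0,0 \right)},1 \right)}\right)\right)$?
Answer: $193304$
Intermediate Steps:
$c{\left(r,z \right)} = 9 - z$ ($c{\left(r,z \right)} = 6 - \left(z - 3\right) = 6 - \left(-3 + z\right) = 9 - z$)
$y{\left(N,E \right)} = -2 + N$ ($y{\left(N,E \right)} = 2 + \left(N - 4\right) = 2 + \left(-4 + N\right) = -2 + N$)
$\left(-366 - 218\right) \left(-277 - \left(47 + y{\left(c{\left(0,0 \right)},1 \right)}\right)\right) = \left(-366 - 218\right) \left(-277 - \left(54 + 0\right)\right) = - 584 \left(-277 - 54\right) = \left(-584\right) \left(-331\right) = 193304$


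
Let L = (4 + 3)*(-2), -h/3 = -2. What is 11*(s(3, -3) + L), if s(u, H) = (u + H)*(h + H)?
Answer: -154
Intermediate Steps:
h = 6 (h = -3*(-2) = 6)
s(u, H) = (6 + H)*(H + u) (s(u, H) = (u + H)*(6 + H) = (H + u)*(6 + H) = (6 + H)*(H + u))
L = -14 (L = 7*(-2) = -14)
11*(s(3, -3) + L) = 11*(((-3)² + 6*(-3) + 6*3 - 3*3) - 14) = 11*((9 - 18 + 18 - 9) - 14) = 11*(0 - 14) = 11*(-14) = -154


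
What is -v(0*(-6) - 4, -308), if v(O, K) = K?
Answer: 308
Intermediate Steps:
-v(0*(-6) - 4, -308) = -1*(-308) = 308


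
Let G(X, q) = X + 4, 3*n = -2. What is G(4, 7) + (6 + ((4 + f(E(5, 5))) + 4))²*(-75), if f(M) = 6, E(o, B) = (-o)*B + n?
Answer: -29992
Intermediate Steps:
n = -⅔ (n = (⅓)*(-2) = -⅔ ≈ -0.66667)
E(o, B) = -⅔ - B*o (E(o, B) = (-o)*B - ⅔ = -B*o - ⅔ = -⅔ - B*o)
G(X, q) = 4 + X
G(4, 7) + (6 + ((4 + f(E(5, 5))) + 4))²*(-75) = (4 + 4) + (6 + ((4 + 6) + 4))²*(-75) = 8 + (6 + (10 + 4))²*(-75) = 8 + (6 + 14)²*(-75) = 8 + 20²*(-75) = 8 + 400*(-75) = 8 - 30000 = -29992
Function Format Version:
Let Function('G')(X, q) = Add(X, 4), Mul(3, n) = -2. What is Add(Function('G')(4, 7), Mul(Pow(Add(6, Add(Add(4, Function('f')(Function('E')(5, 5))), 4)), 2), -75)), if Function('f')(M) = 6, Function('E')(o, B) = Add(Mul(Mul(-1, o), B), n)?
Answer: -29992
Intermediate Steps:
n = Rational(-2, 3) (n = Mul(Rational(1, 3), -2) = Rational(-2, 3) ≈ -0.66667)
Function('E')(o, B) = Add(Rational(-2, 3), Mul(-1, B, o)) (Function('E')(o, B) = Add(Mul(Mul(-1, o), B), Rational(-2, 3)) = Add(Mul(-1, B, o), Rational(-2, 3)) = Add(Rational(-2, 3), Mul(-1, B, o)))
Function('G')(X, q) = Add(4, X)
Add(Function('G')(4, 7), Mul(Pow(Add(6, Add(Add(4, Function('f')(Function('E')(5, 5))), 4)), 2), -75)) = Add(Add(4, 4), Mul(Pow(Add(6, Add(Add(4, 6), 4)), 2), -75)) = Add(8, Mul(Pow(Add(6, Add(10, 4)), 2), -75)) = Add(8, Mul(Pow(Add(6, 14), 2), -75)) = Add(8, Mul(Pow(20, 2), -75)) = Add(8, Mul(400, -75)) = Add(8, -30000) = -29992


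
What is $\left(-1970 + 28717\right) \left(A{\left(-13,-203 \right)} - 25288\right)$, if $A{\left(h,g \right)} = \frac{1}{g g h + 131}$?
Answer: $- \frac{362258660374443}{535586} \approx -6.7638 \cdot 10^{8}$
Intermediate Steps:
$A{\left(h,g \right)} = \frac{1}{131 + h g^{2}}$ ($A{\left(h,g \right)} = \frac{1}{g^{2} h + 131} = \frac{1}{h g^{2} + 131} = \frac{1}{131 + h g^{2}}$)
$\left(-1970 + 28717\right) \left(A{\left(-13,-203 \right)} - 25288\right) = \left(-1970 + 28717\right) \left(\frac{1}{131 - 13 \left(-203\right)^{2}} - 25288\right) = 26747 \left(\frac{1}{131 - 535717} - 25288\right) = 26747 \left(\frac{1}{-535586} - 25288\right) = 26747 \left(- \frac{1}{535586} - 25288\right) = 26747 \left(- \frac{13543898769}{535586}\right) = - \frac{362258660374443}{535586}$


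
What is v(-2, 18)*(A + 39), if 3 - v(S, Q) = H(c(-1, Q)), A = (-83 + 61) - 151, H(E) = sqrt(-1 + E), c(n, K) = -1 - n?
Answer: -402 + 134*I ≈ -402.0 + 134.0*I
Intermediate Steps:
A = -173 (A = -22 - 151 = -173)
v(S, Q) = 3 - I (v(S, Q) = 3 - sqrt(-1 + (-1 - 1*(-1))) = 3 - sqrt(-1 + (-1 + 1)) = 3 - sqrt(-1 + 0) = 3 - sqrt(-1) = 3 - I)
v(-2, 18)*(A + 39) = (3 - I)*(-173 + 39) = (3 - I)*(-134) = -402 + 134*I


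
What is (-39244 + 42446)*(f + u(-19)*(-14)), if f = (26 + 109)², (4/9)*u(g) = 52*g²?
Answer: -1835043786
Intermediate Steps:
u(g) = 117*g² (u(g) = 9*(52*g²)/4 = 117*g²)
f = 18225 (f = 135² = 18225)
(-39244 + 42446)*(f + u(-19)*(-14)) = (-39244 + 42446)*(18225 + (117*(-19)²)*(-14)) = 3202*(18225 + (117*361)*(-14)) = 3202*(18225 + 42237*(-14)) = 3202*(18225 - 591318) = 3202*(-573093) = -1835043786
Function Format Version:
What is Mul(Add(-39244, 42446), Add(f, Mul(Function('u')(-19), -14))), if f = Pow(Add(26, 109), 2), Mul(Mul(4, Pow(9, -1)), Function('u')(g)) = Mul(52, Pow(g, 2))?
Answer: -1835043786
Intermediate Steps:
Function('u')(g) = Mul(117, Pow(g, 2)) (Function('u')(g) = Mul(Rational(9, 4), Mul(52, Pow(g, 2))) = Mul(117, Pow(g, 2)))
f = 18225 (f = Pow(135, 2) = 18225)
Mul(Add(-39244, 42446), Add(f, Mul(Function('u')(-19), -14))) = Mul(Add(-39244, 42446), Add(18225, Mul(Mul(117, Pow(-19, 2)), -14))) = Mul(3202, Add(18225, Mul(Mul(117, 361), -14))) = Mul(3202, Add(18225, Mul(42237, -14))) = Mul(3202, Add(18225, -591318)) = Mul(3202, -573093) = -1835043786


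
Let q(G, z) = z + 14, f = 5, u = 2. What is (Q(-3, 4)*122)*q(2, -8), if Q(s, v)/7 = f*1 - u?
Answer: 15372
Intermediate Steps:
Q(s, v) = 21 (Q(s, v) = 7*(5*1 - 1*2) = 7*(5 - 2) = 7*3 = 21)
q(G, z) = 14 + z
(Q(-3, 4)*122)*q(2, -8) = (21*122)*(14 - 8) = 2562*6 = 15372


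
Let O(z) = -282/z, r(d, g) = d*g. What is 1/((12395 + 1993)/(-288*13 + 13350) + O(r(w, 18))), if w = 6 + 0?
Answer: -28818/32083 ≈ -0.89823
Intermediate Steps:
w = 6
1/((12395 + 1993)/(-288*13 + 13350) + O(r(w, 18))) = 1/((12395 + 1993)/(-288*13 + 13350) - 282/(6*18)) = 1/(14388/(-3744 + 13350) - 282/108) = 1/(14388/9606 - 282*1/108) = 1/(14388*(1/9606) - 47/18) = 1/(2398/1601 - 47/18) = 1/(-32083/28818) = -28818/32083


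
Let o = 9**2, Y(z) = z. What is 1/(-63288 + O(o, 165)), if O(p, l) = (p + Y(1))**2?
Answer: -1/56564 ≈ -1.7679e-5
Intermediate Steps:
o = 81
O(p, l) = (1 + p)**2 (O(p, l) = (p + 1)**2 = (1 + p)**2)
1/(-63288 + O(o, 165)) = 1/(-63288 + (1 + 81)**2) = 1/(-63288 + 82**2) = 1/(-63288 + 6724) = 1/(-56564) = -1/56564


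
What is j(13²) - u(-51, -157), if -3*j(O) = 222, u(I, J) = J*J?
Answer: -24723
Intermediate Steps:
u(I, J) = J²
j(O) = -74 (j(O) = -⅓*222 = -74)
j(13²) - u(-51, -157) = -74 - 1*(-157)² = -74 - 1*24649 = -74 - 24649 = -24723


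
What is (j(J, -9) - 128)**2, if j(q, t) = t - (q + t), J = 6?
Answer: 17956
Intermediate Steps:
j(q, t) = -q (j(q, t) = t + (-q - t) = -q)
(j(J, -9) - 128)**2 = (-1*6 - 128)**2 = (-6 - 128)**2 = (-134)**2 = 17956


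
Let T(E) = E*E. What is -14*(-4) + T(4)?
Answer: 72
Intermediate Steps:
T(E) = E²
-14*(-4) + T(4) = -14*(-4) + 4² = 56 + 16 = 72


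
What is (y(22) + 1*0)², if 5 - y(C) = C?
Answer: 289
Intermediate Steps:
y(C) = 5 - C
(y(22) + 1*0)² = ((5 - 1*22) + 1*0)² = ((5 - 22) + 0)² = (-17 + 0)² = (-17)² = 289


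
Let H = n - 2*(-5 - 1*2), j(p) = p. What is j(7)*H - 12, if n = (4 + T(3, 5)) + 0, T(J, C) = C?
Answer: 149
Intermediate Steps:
n = 9 (n = (4 + 5) + 0 = 9 + 0 = 9)
H = 23 (H = 9 - 2*(-5 - 1*2) = 9 - 2*(-5 - 2) = 9 - 2*(-7) = 9 + 14 = 23)
j(7)*H - 12 = 7*23 - 12 = 161 - 12 = 149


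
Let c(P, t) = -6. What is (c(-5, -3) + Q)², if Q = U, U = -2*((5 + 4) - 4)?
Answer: 256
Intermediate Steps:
U = -10 (U = -2*(9 - 4) = -2*5 = -10)
Q = -10
(c(-5, -3) + Q)² = (-6 - 10)² = (-16)² = 256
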